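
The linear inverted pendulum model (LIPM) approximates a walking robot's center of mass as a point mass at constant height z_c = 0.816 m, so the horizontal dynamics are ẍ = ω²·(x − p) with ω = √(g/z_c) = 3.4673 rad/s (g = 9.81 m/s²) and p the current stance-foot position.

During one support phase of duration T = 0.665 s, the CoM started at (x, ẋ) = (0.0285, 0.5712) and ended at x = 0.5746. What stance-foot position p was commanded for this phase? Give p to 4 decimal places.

ωT = 3.4673·0.665 = 2.305754; cosh(ωT) = 5.065714, sinh(ωT) = 4.966030
x(T) = p + (x₀−p)·cosh(ωT) + (ẋ₀/ω)·sinh(ωT) ⇒ p·(1 − cosh) = x(T) − x₀·cosh − (ẋ₀/ω)·sinh
numerator   = 0.5746 − (0.0285)·5.065714 − (0.5712/3.4673)·4.966030 = -0.387872
denominator = 1 − 5.065714 = -4.065714
p = -0.387872 / -4.065714 = 0.0954

p = 0.0954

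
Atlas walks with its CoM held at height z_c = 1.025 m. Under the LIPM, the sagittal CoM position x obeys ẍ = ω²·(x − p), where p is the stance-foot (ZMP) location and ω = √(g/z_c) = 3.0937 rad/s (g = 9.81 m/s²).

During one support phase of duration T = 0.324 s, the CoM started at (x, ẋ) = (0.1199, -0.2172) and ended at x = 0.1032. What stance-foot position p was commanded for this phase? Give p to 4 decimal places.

p = -0.0011

ωT = 3.0937·0.324 = 1.002359; cosh(ωT) = 1.545857, sinh(ωT) = 1.178844
x(T) = p + (x₀−p)·cosh(ωT) + (ẋ₀/ω)·sinh(ωT) ⇒ p·(1 − cosh) = x(T) − x₀·cosh − (ẋ₀/ω)·sinh
numerator   = 0.1032 − (0.1199)·1.545857 − (-0.2172/3.0937)·1.178844 = 0.000615
denominator = 1 − 1.545857 = -0.545857
p = 0.000615 / -0.545857 = -0.0011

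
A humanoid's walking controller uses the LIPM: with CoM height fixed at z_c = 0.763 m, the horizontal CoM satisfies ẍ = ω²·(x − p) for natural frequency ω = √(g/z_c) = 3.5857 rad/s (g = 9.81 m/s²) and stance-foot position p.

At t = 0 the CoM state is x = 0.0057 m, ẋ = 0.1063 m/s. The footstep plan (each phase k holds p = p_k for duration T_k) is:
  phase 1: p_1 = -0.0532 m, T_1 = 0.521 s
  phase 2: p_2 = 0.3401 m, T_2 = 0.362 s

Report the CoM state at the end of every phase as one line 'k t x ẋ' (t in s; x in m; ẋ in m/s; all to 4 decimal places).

phase 1: p=-0.0532, T=0.521, ωT=1.868150, cosh=3.315356, sinh=3.160947; start (x,ẋ)=(0.005700, 0.106300) → end (x,ẋ)=(0.235782, 1.020007)
phase 2: p=0.3401, T=0.362, ωT=1.298023, cosh=1.967561, sinh=1.694490; start (x,ẋ)=(0.235782, 1.020007) → end (x,ẋ)=(0.616872, 1.373099)

1 0.5210 0.2358 1.0200
2 0.8830 0.6169 1.3731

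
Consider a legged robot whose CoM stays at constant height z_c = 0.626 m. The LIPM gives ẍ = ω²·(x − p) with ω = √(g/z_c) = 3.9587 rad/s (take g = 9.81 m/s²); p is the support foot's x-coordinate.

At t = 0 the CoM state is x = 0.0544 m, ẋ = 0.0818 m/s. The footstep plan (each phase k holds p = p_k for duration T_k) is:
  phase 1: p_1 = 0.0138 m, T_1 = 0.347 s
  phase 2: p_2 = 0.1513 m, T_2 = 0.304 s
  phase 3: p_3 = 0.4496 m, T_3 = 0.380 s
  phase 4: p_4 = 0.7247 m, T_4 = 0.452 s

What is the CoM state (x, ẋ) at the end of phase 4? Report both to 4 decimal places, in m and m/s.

x = 0.5427, ẋ = -0.4889

phase 1: p=0.0138, T=0.347, ωT=1.373669, cosh=2.101496, sinh=1.848320; start (x,ẋ)=(0.054400, 0.081800) → end (x,ẋ)=(0.137313, 0.468970)
phase 2: p=0.1513, T=0.304, ωT=1.203445, cosh=1.815866, sinh=1.515708; start (x,ẋ)=(0.137313, 0.468970) → end (x,ẋ)=(0.305461, 0.767663)
phase 3: p=0.4496, T=0.380, ωT=1.504306, cosh=2.361600, sinh=2.139429; start (x,ẋ)=(0.305461, 0.767663) → end (x,ẋ)=(0.524076, 0.592151)
phase 4: p=0.7247, T=0.452, ωT=1.789332, cosh=3.076263, sinh=2.909192; start (x,ẋ)=(0.524076, 0.592151) → end (x,ẋ)=(0.542690, -0.488900)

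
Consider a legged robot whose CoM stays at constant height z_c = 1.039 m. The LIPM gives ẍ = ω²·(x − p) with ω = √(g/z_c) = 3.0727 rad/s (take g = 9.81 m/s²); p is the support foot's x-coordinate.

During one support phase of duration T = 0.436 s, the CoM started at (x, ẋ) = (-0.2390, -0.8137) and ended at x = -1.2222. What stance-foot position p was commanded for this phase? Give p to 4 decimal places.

p = 0.2537

ωT = 3.0727·0.436 = 1.339697; cosh(ωT) = 2.039906, sinh(ωT) = 1.777981
x(T) = p + (x₀−p)·cosh(ωT) + (ẋ₀/ω)·sinh(ωT) ⇒ p·(1 − cosh) = x(T) − x₀·cosh − (ẋ₀/ω)·sinh
numerator   = -1.2222 − (-0.2390)·2.039906 − (-0.8137/3.0727)·1.777981 = -0.263825
denominator = 1 − 2.039906 = -1.039906
p = -0.263825 / -1.039906 = 0.2537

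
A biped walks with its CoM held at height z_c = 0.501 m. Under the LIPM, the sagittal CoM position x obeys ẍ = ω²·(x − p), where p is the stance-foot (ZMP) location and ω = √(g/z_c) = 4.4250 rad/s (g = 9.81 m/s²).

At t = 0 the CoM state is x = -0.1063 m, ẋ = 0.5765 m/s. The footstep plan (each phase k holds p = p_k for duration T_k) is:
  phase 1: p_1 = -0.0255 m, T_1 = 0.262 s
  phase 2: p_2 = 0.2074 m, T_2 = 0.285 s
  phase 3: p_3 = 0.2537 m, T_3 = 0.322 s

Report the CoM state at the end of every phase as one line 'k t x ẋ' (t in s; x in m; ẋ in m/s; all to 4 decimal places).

phase 1: p=-0.0255, T=0.262, ωT=1.159350, cosh=1.750775, sinh=1.437085; start (x,ẋ)=(-0.106300, 0.576500) → end (x,ẋ)=(0.020264, 0.495506)
phase 2: p=0.2074, T=0.285, ωT=1.261125, cosh=1.906362, sinh=1.623027; start (x,ẋ)=(0.020264, 0.495506) → end (x,ẋ)=(0.032396, -0.399374)
phase 3: p=0.2537, T=0.322, ωT=1.424850, cosh=2.198889, sinh=1.958345; start (x,ẋ)=(0.032396, -0.399374) → end (x,ẋ)=(-0.409670, -2.795923)

1 0.2620 0.0203 0.4955
2 0.5470 0.0324 -0.3994
3 0.8690 -0.4097 -2.7959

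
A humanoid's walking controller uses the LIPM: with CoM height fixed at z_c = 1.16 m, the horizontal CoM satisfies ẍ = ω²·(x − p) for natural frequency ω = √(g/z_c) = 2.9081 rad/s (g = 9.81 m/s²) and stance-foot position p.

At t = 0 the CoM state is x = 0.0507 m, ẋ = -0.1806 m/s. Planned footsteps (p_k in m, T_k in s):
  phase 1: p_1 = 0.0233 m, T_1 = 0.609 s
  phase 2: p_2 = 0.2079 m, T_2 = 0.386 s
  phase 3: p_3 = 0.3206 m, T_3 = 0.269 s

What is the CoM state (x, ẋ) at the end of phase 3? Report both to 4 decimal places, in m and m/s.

phase 1: p=0.0233, T=0.609, ωT=1.771033, cosh=3.023539, sinh=2.853382; start (x,ẋ)=(0.050700, -0.180600) → end (x,ẋ)=(-0.071057, -0.318688)
phase 2: p=0.2079, T=0.386, ωT=1.122527, cosh=1.699032, sinh=1.373576; start (x,ẋ)=(-0.071057, -0.318688) → end (x,ẋ)=(-0.416582, -1.655753)
phase 3: p=0.3206, T=0.269, ωT=0.782279, cosh=1.321906, sinh=0.864543; start (x,ẋ)=(-0.416582, -1.655753) → end (x,ẋ)=(-1.146121, -4.042157)

x = -1.1461, ẋ = -4.0422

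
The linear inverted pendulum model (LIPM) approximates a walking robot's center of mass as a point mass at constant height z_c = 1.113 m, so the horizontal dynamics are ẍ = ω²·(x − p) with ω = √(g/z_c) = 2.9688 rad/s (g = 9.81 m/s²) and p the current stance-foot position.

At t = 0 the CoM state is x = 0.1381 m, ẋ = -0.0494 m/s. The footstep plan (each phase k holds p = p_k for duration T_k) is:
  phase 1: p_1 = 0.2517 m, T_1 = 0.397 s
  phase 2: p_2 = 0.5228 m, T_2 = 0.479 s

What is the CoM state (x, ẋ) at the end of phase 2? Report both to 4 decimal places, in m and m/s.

x = -0.9528, ẋ = -4.1652

phase 1: p=0.2517, T=0.397, ωT=1.178614, cosh=1.778785, sinh=1.471080; start (x,ẋ)=(0.138100, -0.049400) → end (x,ẋ)=(0.025152, -0.584002)
phase 2: p=0.5228, T=0.479, ωT=1.422055, cosh=2.193425, sinh=1.952207; start (x,ẋ)=(0.025152, -0.584002) → end (x,ẋ)=(-0.952779, -4.165191)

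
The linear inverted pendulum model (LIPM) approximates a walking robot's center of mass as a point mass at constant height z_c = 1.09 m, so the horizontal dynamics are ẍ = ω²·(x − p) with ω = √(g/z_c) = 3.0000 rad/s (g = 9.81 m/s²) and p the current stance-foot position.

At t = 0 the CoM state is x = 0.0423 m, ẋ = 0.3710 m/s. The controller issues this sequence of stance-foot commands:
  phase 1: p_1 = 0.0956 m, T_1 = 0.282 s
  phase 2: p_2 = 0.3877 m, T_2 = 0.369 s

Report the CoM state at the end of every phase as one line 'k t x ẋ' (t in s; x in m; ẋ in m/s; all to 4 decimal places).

1 0.2820 0.1396 0.3599
2 0.6510 0.1331 -0.3989

phase 1: p=0.0956, T=0.282, ωT=0.846000, cosh=1.379717, sinh=0.950589; start (x,ẋ)=(0.042300, 0.371000) → end (x,ẋ)=(0.139617, 0.359876)
phase 2: p=0.3877, T=0.369, ωT=1.107000, cosh=1.677909, sinh=1.347360; start (x,ẋ)=(0.139617, 0.359876) → end (x,ẋ)=(0.133067, -0.398931)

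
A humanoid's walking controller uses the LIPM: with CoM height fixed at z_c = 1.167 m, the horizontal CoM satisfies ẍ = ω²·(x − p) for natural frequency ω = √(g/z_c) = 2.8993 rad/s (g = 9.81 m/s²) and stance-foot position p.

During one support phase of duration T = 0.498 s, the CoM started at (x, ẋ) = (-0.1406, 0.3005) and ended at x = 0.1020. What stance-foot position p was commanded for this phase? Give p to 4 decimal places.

p = -0.1691

ωT = 2.8993·0.498 = 1.443851; cosh(ωT) = 2.236500, sinh(ωT) = 2.000483
x(T) = p + (x₀−p)·cosh(ωT) + (ẋ₀/ω)·sinh(ωT) ⇒ p·(1 − cosh) = x(T) − x₀·cosh − (ẋ₀/ω)·sinh
numerator   = 0.1020 − (-0.1406)·2.236500 − (0.3005/2.8993)·2.000483 = 0.209110
denominator = 1 − 2.236500 = -1.236500
p = 0.209110 / -1.236500 = -0.1691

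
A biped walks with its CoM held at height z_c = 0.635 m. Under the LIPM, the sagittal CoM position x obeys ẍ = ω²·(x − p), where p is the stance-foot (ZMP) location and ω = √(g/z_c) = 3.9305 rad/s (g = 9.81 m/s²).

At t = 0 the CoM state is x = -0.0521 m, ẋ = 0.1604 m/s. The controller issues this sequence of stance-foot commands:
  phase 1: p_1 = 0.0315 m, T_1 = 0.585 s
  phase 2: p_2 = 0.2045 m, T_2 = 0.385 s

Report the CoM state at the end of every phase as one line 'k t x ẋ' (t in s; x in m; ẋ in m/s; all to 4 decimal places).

phase 1: p=0.0315, T=0.585, ωT=2.299342, cosh=5.033976, sinh=4.933651; start (x,ẋ)=(-0.052100, 0.160400) → end (x,ẋ)=(-0.188003, -0.813698)
phase 2: p=0.2045, T=0.385, ωT=1.513243, cosh=2.380814, sinh=2.160619; start (x,ẋ)=(-0.188003, -0.813698) → end (x,ẋ)=(-1.177270, -5.270518)

1 0.5850 -0.1880 -0.8137
2 0.9700 -1.1773 -5.2705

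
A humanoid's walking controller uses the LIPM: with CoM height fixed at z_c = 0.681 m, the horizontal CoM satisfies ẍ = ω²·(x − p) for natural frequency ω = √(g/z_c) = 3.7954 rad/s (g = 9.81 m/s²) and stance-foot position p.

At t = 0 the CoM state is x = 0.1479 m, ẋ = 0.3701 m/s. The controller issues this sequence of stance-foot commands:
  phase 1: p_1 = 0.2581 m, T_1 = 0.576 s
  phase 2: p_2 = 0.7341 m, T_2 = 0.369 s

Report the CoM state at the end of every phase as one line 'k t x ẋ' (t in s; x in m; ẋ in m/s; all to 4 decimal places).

phase 1: p=0.2581, T=0.576, ωT=2.186150, cosh=4.506615, sinh=4.394267; start (x,ẋ)=(0.147900, 0.370100) → end (x,ẋ)=(0.189968, -0.170017)
phase 2: p=0.7341, T=0.369, ωT=1.400503, cosh=2.151856, sinh=1.905383; start (x,ẋ)=(0.189968, -0.170017) → end (x,ẋ)=(-0.522146, -4.300845)

1 0.5760 0.1900 -0.1700
2 0.9450 -0.5221 -4.3008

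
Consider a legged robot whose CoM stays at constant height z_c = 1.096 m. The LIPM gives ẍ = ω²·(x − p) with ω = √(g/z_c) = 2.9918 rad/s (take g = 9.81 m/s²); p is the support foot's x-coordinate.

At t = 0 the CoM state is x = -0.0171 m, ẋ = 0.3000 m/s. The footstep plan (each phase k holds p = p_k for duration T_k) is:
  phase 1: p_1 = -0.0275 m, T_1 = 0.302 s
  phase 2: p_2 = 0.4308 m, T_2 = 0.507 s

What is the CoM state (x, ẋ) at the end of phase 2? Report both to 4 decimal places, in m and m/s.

phase 1: p=-0.0275, T=0.302, ωT=0.903524, cosh=1.436712, sinh=1.031573; start (x,ẋ)=(-0.017100, 0.300000) → end (x,ẋ)=(0.090882, 0.463111)
phase 2: p=0.4308, T=0.507, ωT=1.516843, cosh=2.388608, sinh=2.169204; start (x,ẋ)=(0.090882, 0.463111) → end (x,ẋ)=(-0.045353, -1.099819)

x = -0.0454, ẋ = -1.0998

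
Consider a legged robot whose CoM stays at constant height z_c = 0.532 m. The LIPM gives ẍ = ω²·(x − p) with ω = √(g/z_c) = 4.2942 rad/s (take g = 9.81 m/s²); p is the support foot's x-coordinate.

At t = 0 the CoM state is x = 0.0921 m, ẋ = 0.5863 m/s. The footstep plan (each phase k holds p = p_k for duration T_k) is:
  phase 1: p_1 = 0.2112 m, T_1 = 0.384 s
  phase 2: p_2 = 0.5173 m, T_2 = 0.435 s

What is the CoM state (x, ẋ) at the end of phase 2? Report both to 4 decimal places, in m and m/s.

x = -0.2076, ẋ = -2.8772

phase 1: p=0.2112, T=0.384, ωT=1.648973, cosh=2.696941, sinh=2.504693; start (x,ẋ)=(0.092100, 0.586300) → end (x,ẋ)=(0.231968, 0.300218)
phase 2: p=0.5173, T=0.435, ωT=1.867977, cosh=3.314810, sinh=3.160374; start (x,ẋ)=(0.231968, 0.300218) → end (x,ẋ)=(-0.207573, -2.877159)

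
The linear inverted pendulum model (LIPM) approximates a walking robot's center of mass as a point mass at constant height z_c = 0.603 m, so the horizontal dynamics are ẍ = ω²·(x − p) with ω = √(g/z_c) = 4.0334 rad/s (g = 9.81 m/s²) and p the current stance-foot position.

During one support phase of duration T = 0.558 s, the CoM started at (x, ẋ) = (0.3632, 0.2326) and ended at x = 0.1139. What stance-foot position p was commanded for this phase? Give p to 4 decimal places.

p = 0.5001

ωT = 4.0334·0.558 = 2.250637; cosh(ωT) = 4.799558, sinh(ωT) = 4.694226
x(T) = p + (x₀−p)·cosh(ωT) + (ẋ₀/ω)·sinh(ωT) ⇒ p·(1 − cosh) = x(T) − x₀·cosh − (ẋ₀/ω)·sinh
numerator   = 0.1139 − (0.3632)·4.799558 − (0.2326/4.0334)·4.694226 = -1.900008
denominator = 1 − 4.799558 = -3.799558
p = -1.900008 / -3.799558 = 0.5001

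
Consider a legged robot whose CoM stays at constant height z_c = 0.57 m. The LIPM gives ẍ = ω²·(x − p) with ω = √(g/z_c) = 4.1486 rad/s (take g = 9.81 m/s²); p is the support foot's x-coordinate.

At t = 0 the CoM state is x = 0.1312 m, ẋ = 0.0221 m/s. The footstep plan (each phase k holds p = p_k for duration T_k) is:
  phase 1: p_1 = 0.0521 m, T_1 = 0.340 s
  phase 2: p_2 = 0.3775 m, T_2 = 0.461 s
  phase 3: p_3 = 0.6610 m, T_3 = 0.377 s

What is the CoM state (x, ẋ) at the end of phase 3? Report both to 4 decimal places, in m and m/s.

phase 1: p=0.0521, T=0.340, ωT=1.410524, cosh=2.171059, sinh=1.927043; start (x,ẋ)=(0.131200, 0.022100) → end (x,ẋ)=(0.234096, 0.680348)
phase 2: p=0.3775, T=0.461, ωT=1.912505, cosh=3.458867, sinh=3.311157; start (x,ẋ)=(0.234096, 0.680348) → end (x,ẋ)=(0.424497, 0.383344)
phase 3: p=0.6610, T=0.377, ωT=1.564022, cosh=2.493647, sinh=2.284354; start (x,ẋ)=(0.424497, 0.383344) → end (x,ẋ)=(0.282328, -1.285379)

x = 0.2823, ẋ = -1.2854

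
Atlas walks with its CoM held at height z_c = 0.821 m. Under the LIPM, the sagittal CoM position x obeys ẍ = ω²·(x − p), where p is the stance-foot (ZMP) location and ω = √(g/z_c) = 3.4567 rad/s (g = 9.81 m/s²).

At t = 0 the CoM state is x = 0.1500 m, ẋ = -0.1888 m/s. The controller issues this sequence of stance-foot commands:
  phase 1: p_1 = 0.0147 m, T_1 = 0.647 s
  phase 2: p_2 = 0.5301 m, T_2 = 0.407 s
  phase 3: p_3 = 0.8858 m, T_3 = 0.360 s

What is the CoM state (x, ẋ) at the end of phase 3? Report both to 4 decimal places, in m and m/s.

phase 1: p=0.0147, T=0.647, ωT=2.236485, cosh=4.733602, sinh=4.626769; start (x,ẋ)=(0.150000, -0.188800) → end (x,ẋ)=(0.402449, 1.270196)
phase 2: p=0.5301, T=0.407, ωT=1.406877, cosh=2.164045, sinh=1.919138; start (x,ẋ)=(0.402449, 1.270196) → end (x,ẋ)=(0.959062, 1.901939)
phase 3: p=0.8858, T=0.360, ωT=1.244412, cosh=1.879502, sinh=1.591392; start (x,ẋ)=(0.959062, 1.901939) → end (x,ẋ)=(1.899109, 3.977712)

x = 1.8991, ẋ = 3.9777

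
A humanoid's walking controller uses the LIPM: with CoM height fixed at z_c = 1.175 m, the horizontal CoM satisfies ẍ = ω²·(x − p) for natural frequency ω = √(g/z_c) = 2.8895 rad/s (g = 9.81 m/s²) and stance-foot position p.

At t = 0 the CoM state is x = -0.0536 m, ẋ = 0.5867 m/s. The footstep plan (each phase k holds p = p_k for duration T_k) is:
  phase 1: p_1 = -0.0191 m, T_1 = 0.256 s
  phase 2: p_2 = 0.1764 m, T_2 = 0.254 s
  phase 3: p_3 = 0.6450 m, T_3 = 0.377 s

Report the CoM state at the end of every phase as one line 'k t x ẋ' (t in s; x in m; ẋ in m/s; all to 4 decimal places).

phase 1: p=-0.0191, T=0.256, ωT=0.739712, cosh=1.286292, sinh=0.809040; start (x,ẋ)=(-0.053600, 0.586700) → end (x,ẋ)=(0.100795, 0.674016)
phase 2: p=0.1764, T=0.254, ωT=0.733933, cosh=1.281638, sinh=0.801620; start (x,ẋ)=(0.100795, 0.674016) → end (x,ẋ)=(0.266491, 0.688722)
phase 3: p=0.6450, T=0.377, ωT=1.089341, cosh=1.654377, sinh=1.317939; start (x,ẋ)=(0.266491, 0.688722) → end (x,ẋ)=(0.332938, -0.302028)

1 0.2560 0.1008 0.6740
2 0.5100 0.2665 0.6887
3 0.8870 0.3329 -0.3020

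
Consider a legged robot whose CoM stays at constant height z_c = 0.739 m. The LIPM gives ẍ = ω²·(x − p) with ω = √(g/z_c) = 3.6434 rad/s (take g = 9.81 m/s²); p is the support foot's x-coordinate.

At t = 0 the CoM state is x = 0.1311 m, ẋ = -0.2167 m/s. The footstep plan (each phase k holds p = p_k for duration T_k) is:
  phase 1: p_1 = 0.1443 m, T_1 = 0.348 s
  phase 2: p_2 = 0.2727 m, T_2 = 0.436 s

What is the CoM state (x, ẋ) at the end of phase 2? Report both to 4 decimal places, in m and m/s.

phase 1: p=0.1443, T=0.348, ωT=1.267903, cosh=1.917408, sinh=1.635986; start (x,ẋ)=(0.131100, -0.216700) → end (x,ẋ)=(0.021686, -0.494182)
phase 2: p=0.2727, T=0.436, ωT=1.588522, cosh=2.550368, sinh=2.346141; start (x,ẋ)=(0.021686, -0.494182) → end (x,ẋ)=(-0.685703, -3.405995)

x = -0.6857, ẋ = -3.4060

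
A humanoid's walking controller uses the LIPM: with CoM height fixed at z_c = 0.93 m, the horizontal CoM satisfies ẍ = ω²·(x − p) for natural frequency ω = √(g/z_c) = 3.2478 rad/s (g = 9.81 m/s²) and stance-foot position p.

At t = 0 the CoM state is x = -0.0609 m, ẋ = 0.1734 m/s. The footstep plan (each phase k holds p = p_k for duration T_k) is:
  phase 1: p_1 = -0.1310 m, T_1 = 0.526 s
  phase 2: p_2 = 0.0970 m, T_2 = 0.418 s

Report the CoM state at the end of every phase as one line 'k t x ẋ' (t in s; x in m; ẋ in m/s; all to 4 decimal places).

phase 1: p=-0.1310, T=0.526, ωT=1.708343, cosh=2.850486, sinh=2.669320; start (x,ẋ)=(-0.060900, 0.173400) → end (x,ẋ)=(0.211334, 1.102001)
phase 2: p=0.0970, T=0.418, ωT=1.357580, cosh=2.072030, sinh=1.814747; start (x,ẋ)=(0.211334, 1.102001) → end (x,ẋ)=(0.949660, 2.957256)

1 0.5260 0.2113 1.1020
2 0.9440 0.9497 2.9573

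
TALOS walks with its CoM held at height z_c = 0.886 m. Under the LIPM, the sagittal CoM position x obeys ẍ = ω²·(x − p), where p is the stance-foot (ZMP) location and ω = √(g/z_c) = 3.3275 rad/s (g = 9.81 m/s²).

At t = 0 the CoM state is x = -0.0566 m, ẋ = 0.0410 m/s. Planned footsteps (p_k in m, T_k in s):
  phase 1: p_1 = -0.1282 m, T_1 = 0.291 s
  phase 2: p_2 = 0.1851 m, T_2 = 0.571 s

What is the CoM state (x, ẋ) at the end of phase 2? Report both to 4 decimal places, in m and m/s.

phase 1: p=-0.1282, T=0.291, ωT=0.968302, cosh=1.506599, sinh=1.126872; start (x,ẋ)=(-0.056600, 0.041000) → end (x,ẋ)=(-0.006443, 0.330247)
phase 2: p=0.1851, T=0.571, ωT=1.900002, cosh=3.417740, sinh=3.268171; start (x,ẋ)=(-0.006443, 0.330247) → end (x,ẋ)=(-0.145185, -0.954300)

x = -0.1452, ẋ = -0.9543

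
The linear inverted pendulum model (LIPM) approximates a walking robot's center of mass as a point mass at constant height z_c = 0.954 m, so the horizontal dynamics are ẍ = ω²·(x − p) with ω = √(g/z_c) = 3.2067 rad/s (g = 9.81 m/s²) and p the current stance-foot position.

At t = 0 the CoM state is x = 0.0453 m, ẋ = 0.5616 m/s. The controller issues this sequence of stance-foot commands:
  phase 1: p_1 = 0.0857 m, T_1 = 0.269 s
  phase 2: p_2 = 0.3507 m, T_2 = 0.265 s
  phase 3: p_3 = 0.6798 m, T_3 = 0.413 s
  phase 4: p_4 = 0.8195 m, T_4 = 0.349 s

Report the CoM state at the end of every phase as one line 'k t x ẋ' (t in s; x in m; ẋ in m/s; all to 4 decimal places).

1 0.2690 0.1998 0.6577
2 0.5340 0.3380 0.4474
3 0.9470 0.2356 -1.0140
4 1.2960 -0.6024 -4.2794

phase 1: p=0.0857, T=0.269, ωT=0.862602, cosh=1.395690, sinh=0.973628; start (x,ẋ)=(0.045300, 0.561600) → end (x,ẋ)=(0.199829, 0.657686)
phase 2: p=0.3507, T=0.265, ωT=0.849776, cosh=1.383316, sinh=0.955805; start (x,ẋ)=(0.199829, 0.657686) → end (x,ẋ)=(0.338031, 0.447370)
phase 3: p=0.6798, T=0.413, ωT=1.324367, cosh=2.012888, sinh=1.746917; start (x,ẋ)=(0.338031, 0.447370) → end (x,ẋ)=(0.235570, -1.014032)
phase 4: p=0.8195, T=0.349, ωT=1.119138, cosh=1.694388, sinh=1.367827; start (x,ẋ)=(0.235570, -1.014032) → end (x,ẋ)=(-0.602441, -4.279401)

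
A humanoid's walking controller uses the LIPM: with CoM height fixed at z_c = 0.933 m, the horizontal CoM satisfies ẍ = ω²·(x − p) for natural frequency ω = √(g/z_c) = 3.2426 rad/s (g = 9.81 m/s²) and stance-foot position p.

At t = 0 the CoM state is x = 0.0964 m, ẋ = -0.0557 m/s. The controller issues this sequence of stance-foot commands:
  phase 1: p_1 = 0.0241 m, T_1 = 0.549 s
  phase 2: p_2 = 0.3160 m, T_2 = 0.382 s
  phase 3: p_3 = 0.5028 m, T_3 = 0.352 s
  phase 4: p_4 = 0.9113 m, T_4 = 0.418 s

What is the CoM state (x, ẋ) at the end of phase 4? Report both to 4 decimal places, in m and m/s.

x = -0.3447, ẋ = -3.6599

phase 1: p=0.0241, T=0.549, ωT=1.780187, cosh=3.049787, sinh=2.881181; start (x,ẋ)=(0.096400, -0.055700) → end (x,ẋ)=(0.195108, 0.505591)
phase 2: p=0.3160, T=0.382, ωT=1.238673, cosh=1.870400, sinh=1.580632; start (x,ẋ)=(0.195108, 0.505591) → end (x,ẋ)=(0.336338, 0.326042)
phase 3: p=0.5028, T=0.352, ωT=1.141395, cosh=1.725253, sinh=1.405880; start (x,ẋ)=(0.336338, 0.326042) → end (x,ẋ)=(0.356971, -0.196347)
phase 4: p=0.9113, T=0.418, ωT=1.355407, cosh=2.068090, sinh=1.810248; start (x,ẋ)=(0.356971, -0.196347) → end (x,ẋ)=(-0.344717, -3.659925)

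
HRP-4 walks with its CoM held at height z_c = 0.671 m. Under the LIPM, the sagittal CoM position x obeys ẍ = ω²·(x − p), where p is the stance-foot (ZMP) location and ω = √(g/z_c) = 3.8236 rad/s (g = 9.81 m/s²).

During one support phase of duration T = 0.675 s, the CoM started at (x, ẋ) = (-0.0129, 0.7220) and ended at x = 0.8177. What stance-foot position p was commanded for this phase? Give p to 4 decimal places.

ωT = 3.8236·0.675 = 2.580930; cosh(ωT) = 6.642560, sinh(ωT) = 6.566857
x(T) = p + (x₀−p)·cosh(ωT) + (ẋ₀/ω)·sinh(ωT) ⇒ p·(1 − cosh) = x(T) − x₀·cosh − (ẋ₀/ω)·sinh
numerator   = 0.8177 − (-0.0129)·6.642560 − (0.7220/3.8236)·6.566857 = -0.336613
denominator = 1 − 6.642560 = -5.642560
p = -0.336613 / -5.642560 = 0.0597

p = 0.0597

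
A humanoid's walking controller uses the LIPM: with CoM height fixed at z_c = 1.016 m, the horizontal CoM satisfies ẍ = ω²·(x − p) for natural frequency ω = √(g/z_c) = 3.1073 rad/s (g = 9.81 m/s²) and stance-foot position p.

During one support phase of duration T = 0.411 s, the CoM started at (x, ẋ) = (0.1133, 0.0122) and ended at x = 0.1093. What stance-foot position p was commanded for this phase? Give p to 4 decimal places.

p = 0.1246

ωT = 3.1073·0.411 = 1.277100; cosh(ωT) = 1.932535, sinh(ωT) = 1.653690
x(T) = p + (x₀−p)·cosh(ωT) + (ẋ₀/ω)·sinh(ωT) ⇒ p·(1 − cosh) = x(T) − x₀·cosh − (ẋ₀/ω)·sinh
numerator   = 0.1093 − (0.1133)·1.932535 − (0.0122/3.1073)·1.653690 = -0.116149
denominator = 1 − 1.932535 = -0.932535
p = -0.116149 / -0.932535 = 0.1246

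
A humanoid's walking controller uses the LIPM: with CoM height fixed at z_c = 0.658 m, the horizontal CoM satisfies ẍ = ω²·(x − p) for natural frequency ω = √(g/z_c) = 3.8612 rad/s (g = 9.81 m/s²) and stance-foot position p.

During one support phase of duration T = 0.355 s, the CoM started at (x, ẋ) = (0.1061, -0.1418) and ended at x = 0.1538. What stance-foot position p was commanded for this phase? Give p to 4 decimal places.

ωT = 3.8612·0.355 = 1.370726; cosh(ωT) = 2.096066, sinh(ωT) = 1.842143
x(T) = p + (x₀−p)·cosh(ωT) + (ẋ₀/ω)·sinh(ωT) ⇒ p·(1 − cosh) = x(T) − x₀·cosh − (ẋ₀/ω)·sinh
numerator   = 0.1538 − (0.1061)·2.096066 − (-0.1418/3.8612)·1.842143 = -0.000941
denominator = 1 − 2.096066 = -1.096066
p = -0.000941 / -1.096066 = 0.0009

p = 0.0009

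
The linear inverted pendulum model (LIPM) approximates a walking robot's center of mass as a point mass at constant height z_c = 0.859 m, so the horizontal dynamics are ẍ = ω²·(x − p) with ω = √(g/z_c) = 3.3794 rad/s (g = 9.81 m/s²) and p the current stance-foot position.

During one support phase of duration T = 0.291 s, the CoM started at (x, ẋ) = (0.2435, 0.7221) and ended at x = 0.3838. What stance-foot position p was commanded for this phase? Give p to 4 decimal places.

p = 0.4447

ωT = 3.3794·0.291 = 0.983405; cosh(ωT) = 1.523790, sinh(ωT) = 1.149755
x(T) = p + (x₀−p)·cosh(ωT) + (ẋ₀/ω)·sinh(ωT) ⇒ p·(1 − cosh) = x(T) − x₀·cosh − (ẋ₀/ω)·sinh
numerator   = 0.3838 − (0.2435)·1.523790 − (0.7221/3.3794)·1.149755 = -0.232919
denominator = 1 − 1.523790 = -0.523790
p = -0.232919 / -0.523790 = 0.4447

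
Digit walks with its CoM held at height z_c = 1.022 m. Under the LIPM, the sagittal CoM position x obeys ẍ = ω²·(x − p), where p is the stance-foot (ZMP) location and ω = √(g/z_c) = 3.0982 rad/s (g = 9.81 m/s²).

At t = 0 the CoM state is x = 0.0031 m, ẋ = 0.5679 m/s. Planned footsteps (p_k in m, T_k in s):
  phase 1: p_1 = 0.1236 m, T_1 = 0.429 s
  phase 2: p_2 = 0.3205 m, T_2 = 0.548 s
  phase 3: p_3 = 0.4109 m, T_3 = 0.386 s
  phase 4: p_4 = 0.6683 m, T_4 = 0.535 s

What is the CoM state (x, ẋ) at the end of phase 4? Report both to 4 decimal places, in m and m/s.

phase 1: p=0.1236, T=0.429, ωT=1.329128, cosh=2.021228, sinh=1.756519; start (x,ẋ)=(0.003100, 0.567900) → end (x,ẋ)=(0.202012, 0.492088)
phase 2: p=0.3205, T=0.548, ωT=1.697814, cosh=2.822538, sinh=2.639454; start (x,ẋ)=(0.202012, 0.492088) → end (x,ẋ)=(0.405289, 0.419996)
phase 3: p=0.4109, T=0.386, ωT=1.195905, cosh=1.804490, sinh=1.502060; start (x,ẋ)=(0.405289, 0.419996) → end (x,ẋ)=(0.604396, 0.731766)
phase 4: p=0.6683, T=0.535, ωT=1.657537, cosh=2.718490, sinh=2.527883; start (x,ẋ)=(0.604396, 0.731766) → end (x,ẋ)=(1.091639, 1.488808)

x = 1.0916, ẋ = 1.4888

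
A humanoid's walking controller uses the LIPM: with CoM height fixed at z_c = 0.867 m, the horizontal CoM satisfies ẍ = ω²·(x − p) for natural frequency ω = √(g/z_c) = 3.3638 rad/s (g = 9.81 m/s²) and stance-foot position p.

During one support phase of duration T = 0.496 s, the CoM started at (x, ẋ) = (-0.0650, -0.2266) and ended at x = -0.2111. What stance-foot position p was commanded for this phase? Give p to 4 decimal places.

ωT = 3.3638·0.496 = 1.668445; cosh(ωT) = 2.746226, sinh(ωT) = 2.557686
x(T) = p + (x₀−p)·cosh(ωT) + (ẋ₀/ω)·sinh(ωT) ⇒ p·(1 − cosh) = x(T) − x₀·cosh − (ẋ₀/ω)·sinh
numerator   = -0.2111 − (-0.0650)·2.746226 − (-0.2266/3.3638)·2.557686 = 0.139701
denominator = 1 − 2.746226 = -1.746226
p = 0.139701 / -1.746226 = -0.0800

p = -0.0800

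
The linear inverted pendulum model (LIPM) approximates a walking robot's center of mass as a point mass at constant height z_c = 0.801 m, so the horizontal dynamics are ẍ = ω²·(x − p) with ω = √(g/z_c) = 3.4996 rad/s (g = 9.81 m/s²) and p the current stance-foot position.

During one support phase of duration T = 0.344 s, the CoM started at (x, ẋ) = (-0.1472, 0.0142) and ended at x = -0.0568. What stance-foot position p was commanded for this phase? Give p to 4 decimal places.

p = -0.2504

ωT = 3.4996·0.344 = 1.203862; cosh(ωT) = 1.816499, sinh(ωT) = 1.516466
x(T) = p + (x₀−p)·cosh(ωT) + (ẋ₀/ω)·sinh(ωT) ⇒ p·(1 − cosh) = x(T) − x₀·cosh − (ẋ₀/ω)·sinh
numerator   = -0.0568 − (-0.1472)·1.816499 − (0.0142/3.4996)·1.516466 = 0.204435
denominator = 1 − 1.816499 = -0.816499
p = 0.204435 / -0.816499 = -0.2504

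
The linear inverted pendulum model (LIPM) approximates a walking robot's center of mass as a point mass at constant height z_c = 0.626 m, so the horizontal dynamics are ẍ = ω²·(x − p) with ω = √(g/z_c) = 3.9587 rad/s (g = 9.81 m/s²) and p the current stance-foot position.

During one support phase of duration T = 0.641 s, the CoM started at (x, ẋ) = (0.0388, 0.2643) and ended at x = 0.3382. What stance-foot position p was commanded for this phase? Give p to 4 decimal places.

p = 0.0612

ωT = 3.9587·0.641 = 2.537527; cosh(ωT) = 6.363705, sinh(ωT) = 6.284644
x(T) = p + (x₀−p)·cosh(ωT) + (ẋ₀/ω)·sinh(ωT) ⇒ p·(1 − cosh) = x(T) − x₀·cosh − (ẋ₀/ω)·sinh
numerator   = 0.3382 − (0.0388)·6.363705 − (0.2643/3.9587)·6.284644 = -0.328302
denominator = 1 − 6.363705 = -5.363705
p = -0.328302 / -5.363705 = 0.0612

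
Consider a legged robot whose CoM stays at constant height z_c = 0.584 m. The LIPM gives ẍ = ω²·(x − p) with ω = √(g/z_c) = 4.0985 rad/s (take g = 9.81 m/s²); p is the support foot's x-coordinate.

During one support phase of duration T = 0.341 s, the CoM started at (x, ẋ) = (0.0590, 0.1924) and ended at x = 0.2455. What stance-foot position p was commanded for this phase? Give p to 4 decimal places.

p = -0.0259

ωT = 4.0985·0.341 = 1.397588; cosh(ωT) = 2.146312, sinh(ωT) = 1.899120
x(T) = p + (x₀−p)·cosh(ωT) + (ẋ₀/ω)·sinh(ωT) ⇒ p·(1 − cosh) = x(T) − x₀·cosh − (ẋ₀/ω)·sinh
numerator   = 0.2455 − (0.0590)·2.146312 − (0.1924/4.0985)·1.899120 = 0.029715
denominator = 1 − 2.146312 = -1.146312
p = 0.029715 / -1.146312 = -0.0259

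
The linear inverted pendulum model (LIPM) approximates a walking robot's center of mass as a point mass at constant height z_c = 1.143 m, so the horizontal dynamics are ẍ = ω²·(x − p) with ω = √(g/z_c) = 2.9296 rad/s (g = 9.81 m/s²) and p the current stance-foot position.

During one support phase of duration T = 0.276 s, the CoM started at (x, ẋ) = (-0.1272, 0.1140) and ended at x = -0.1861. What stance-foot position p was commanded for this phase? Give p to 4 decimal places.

ωT = 2.9296·0.276 = 0.808570; cosh(ωT) = 1.345095, sinh(ωT) = 0.899600
x(T) = p + (x₀−p)·cosh(ωT) + (ẋ₀/ω)·sinh(ωT) ⇒ p·(1 − cosh) = x(T) − x₀·cosh − (ẋ₀/ω)·sinh
numerator   = -0.1861 − (-0.1272)·1.345095 − (0.1140/2.9296)·0.899600 = -0.050010
denominator = 1 − 1.345095 = -0.345095
p = -0.050010 / -0.345095 = 0.1449

p = 0.1449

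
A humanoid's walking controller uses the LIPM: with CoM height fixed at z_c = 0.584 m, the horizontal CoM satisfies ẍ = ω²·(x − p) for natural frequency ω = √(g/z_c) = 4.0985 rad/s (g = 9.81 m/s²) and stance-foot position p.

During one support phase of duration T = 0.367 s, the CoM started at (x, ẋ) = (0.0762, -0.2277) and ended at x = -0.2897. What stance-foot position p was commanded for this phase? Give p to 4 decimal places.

ωT = 4.0985·0.367 = 1.504149; cosh(ωT) = 2.361265, sinh(ωT) = 2.139059
x(T) = p + (x₀−p)·cosh(ωT) + (ẋ₀/ω)·sinh(ωT) ⇒ p·(1 − cosh) = x(T) − x₀·cosh − (ẋ₀/ω)·sinh
numerator   = -0.2897 − (0.0762)·2.361265 − (-0.2277/4.0985)·2.139059 = -0.350789
denominator = 1 − 2.361265 = -1.361265
p = -0.350789 / -1.361265 = 0.2577

p = 0.2577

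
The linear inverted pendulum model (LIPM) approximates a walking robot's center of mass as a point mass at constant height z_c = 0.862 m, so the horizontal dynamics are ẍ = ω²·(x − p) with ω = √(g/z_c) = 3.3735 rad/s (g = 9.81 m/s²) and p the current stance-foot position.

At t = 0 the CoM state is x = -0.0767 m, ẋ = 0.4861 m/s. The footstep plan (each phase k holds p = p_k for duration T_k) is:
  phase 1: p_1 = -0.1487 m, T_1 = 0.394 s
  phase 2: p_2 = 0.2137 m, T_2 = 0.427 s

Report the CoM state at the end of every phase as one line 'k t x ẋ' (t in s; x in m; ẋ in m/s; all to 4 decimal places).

phase 1: p=-0.1487, T=0.394, ωT=1.329159, cosh=2.021282, sinh=1.756583; start (x,ẋ)=(-0.076700, 0.486100) → end (x,ẋ)=(0.249945, 1.409205)
phase 2: p=0.2137, T=0.427, ωT=1.440484, cosh=2.229777, sinh=1.992964; start (x,ẋ)=(0.249945, 1.409205) → end (x,ẋ)=(1.127035, 3.385897)

1 0.3940 0.2499 1.4092
2 0.8210 1.1270 3.3859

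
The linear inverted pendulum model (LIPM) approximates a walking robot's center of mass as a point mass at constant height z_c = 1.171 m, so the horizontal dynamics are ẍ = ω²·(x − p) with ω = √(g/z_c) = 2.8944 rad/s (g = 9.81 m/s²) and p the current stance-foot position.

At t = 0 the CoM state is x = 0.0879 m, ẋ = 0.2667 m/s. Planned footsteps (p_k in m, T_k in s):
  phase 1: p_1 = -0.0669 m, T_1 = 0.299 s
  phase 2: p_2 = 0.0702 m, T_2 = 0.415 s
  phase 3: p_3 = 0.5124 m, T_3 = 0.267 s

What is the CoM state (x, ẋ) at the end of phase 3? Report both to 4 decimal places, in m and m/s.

x = 1.5423, ẋ = 3.6164

phase 1: p=-0.0669, T=0.299, ωT=0.865426, cosh=1.398445, sinh=0.977572; start (x,ẋ)=(0.087900, 0.266700) → end (x,ẋ)=(0.239656, 0.810970)
phase 2: p=0.0702, T=0.415, ωT=1.201176, cosh=1.812432, sinh=1.511592; start (x,ẋ)=(0.239656, 0.810970) → end (x,ẋ)=(0.800854, 2.211223)
phase 3: p=0.5124, T=0.267, ωT=0.772805, cosh=1.313774, sinh=0.852058; start (x,ẋ)=(0.800854, 2.211223) → end (x,ẋ)=(1.542307, 3.616433)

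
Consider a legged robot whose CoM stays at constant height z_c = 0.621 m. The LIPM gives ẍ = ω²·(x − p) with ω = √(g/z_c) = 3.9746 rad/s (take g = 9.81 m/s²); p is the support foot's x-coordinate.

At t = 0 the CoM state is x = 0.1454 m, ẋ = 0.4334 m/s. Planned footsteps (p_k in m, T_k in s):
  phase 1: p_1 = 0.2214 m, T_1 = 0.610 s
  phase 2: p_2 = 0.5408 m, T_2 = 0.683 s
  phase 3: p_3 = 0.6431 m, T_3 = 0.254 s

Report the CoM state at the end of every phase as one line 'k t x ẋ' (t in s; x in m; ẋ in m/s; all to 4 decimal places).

1 0.6100 0.3998 0.7743
2 1.2930 0.9364 1.6606
3 1.5470 1.5961 3.9683

phase 1: p=0.2214, T=0.610, ωT=2.424506, cosh=5.692585, sinh=5.604063; start (x,ẋ)=(0.145400, 0.433400) → end (x,ẋ)=(0.399844, 0.774349)
phase 2: p=0.5408, T=0.683, ωT=2.714652, cosh=7.582790, sinh=7.516562; start (x,ẋ)=(0.399844, 0.774349) → end (x,ẋ)=(0.936371, 1.660625)
phase 3: p=0.6431, T=0.254, ωT=1.009548, cosh=1.554372, sinh=1.189989; start (x,ẋ)=(0.936371, 1.660625) → end (x,ẋ)=(1.596141, 3.968322)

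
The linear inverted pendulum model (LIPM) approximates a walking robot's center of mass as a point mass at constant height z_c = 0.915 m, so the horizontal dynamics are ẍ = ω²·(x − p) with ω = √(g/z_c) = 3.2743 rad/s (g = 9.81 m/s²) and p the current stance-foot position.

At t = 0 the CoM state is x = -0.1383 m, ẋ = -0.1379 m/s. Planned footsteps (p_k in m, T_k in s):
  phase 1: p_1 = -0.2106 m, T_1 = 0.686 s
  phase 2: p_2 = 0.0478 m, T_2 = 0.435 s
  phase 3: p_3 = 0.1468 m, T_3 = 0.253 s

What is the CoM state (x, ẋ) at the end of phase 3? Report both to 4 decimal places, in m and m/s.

phase 1: p=-0.2106, T=0.686, ωT=2.246170, cosh=4.778635, sinh=4.672831; start (x,ẋ)=(-0.138300, -0.137900) → end (x,ẋ)=(-0.061905, 0.447234)
phase 2: p=0.0478, T=0.435, ωT=1.424321, cosh=2.197853, sinh=1.957181; start (x,ẋ)=(-0.061905, 0.447234) → end (x,ẋ)=(0.074014, 0.279922)
phase 3: p=0.1468, T=0.253, ωT=0.828398, cosh=1.363198, sinh=0.926450; start (x,ẋ)=(0.074014, 0.279922) → end (x,ẋ)=(0.126781, 0.160795)

x = 0.1268, ẋ = 0.1608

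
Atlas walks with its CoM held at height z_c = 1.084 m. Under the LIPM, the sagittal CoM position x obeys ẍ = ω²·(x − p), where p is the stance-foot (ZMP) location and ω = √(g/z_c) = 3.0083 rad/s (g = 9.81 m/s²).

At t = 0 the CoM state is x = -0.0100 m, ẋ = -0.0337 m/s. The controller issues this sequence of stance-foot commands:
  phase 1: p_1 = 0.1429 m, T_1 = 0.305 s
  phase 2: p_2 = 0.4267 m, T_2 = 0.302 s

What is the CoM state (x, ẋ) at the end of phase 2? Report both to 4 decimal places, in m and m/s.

phase 1: p=0.1429, T=0.305, ωT=0.917532, cosh=1.451304, sinh=1.051800; start (x,ẋ)=(-0.010000, -0.033700) → end (x,ẋ)=(-0.090787, -0.532704)
phase 2: p=0.4267, T=0.302, ωT=0.908507, cosh=1.441871, sinh=1.038745; start (x,ẋ)=(-0.090787, -0.532704) → end (x,ẋ)=(-0.503388, -2.385163)

x = -0.5034, ẋ = -2.3852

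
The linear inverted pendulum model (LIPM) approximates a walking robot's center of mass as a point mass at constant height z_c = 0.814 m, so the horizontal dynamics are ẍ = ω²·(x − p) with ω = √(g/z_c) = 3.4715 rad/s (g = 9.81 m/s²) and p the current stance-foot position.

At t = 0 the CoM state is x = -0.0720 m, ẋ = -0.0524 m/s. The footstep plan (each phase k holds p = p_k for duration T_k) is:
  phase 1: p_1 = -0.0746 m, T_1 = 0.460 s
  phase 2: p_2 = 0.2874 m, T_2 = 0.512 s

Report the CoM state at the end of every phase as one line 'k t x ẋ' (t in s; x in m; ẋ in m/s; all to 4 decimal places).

1 0.4600 -0.1037 -0.1133
2 0.9720 -0.9959 -4.2445

phase 1: p=-0.0746, T=0.460, ωT=1.596890, cosh=2.570089, sinh=2.367564; start (x,ẋ)=(-0.072000, -0.052400) → end (x,ẋ)=(-0.103655, -0.113303)
phase 2: p=0.2874, T=0.512, ωT=1.777408, cosh=3.041791, sinh=2.872715; start (x,ẋ)=(-0.103655, -0.113303) → end (x,ẋ)=(-0.995866, -4.244488)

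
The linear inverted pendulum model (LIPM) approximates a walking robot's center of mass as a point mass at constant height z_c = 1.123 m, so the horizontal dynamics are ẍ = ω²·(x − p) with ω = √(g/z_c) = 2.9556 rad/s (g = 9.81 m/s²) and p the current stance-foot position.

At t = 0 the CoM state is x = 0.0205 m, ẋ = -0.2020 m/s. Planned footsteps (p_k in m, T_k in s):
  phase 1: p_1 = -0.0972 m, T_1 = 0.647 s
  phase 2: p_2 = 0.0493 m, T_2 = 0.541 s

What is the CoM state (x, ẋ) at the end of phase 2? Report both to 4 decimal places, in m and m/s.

x = 0.5013, ẋ = 1.4070

phase 1: p=-0.0972, T=0.647, ωT=1.912273, cosh=3.458101, sinh=3.310357; start (x,ẋ)=(0.020500, -0.202000) → end (x,ẋ)=(0.083573, 0.453051)
phase 2: p=0.0493, T=0.541, ωT=1.598980, cosh=2.575042, sinh=2.372939; start (x,ẋ)=(0.083573, 0.453051) → end (x,ẋ)=(0.501291, 1.406995)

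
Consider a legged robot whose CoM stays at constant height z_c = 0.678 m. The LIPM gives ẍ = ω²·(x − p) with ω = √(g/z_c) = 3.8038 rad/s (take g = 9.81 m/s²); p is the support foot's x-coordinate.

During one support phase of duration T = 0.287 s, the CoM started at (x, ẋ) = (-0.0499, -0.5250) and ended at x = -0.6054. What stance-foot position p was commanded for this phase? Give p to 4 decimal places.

ωT = 3.8038·0.287 = 1.091691; cosh(ωT) = 1.657478, sinh(ωT) = 1.321829
x(T) = p + (x₀−p)·cosh(ωT) + (ẋ₀/ω)·sinh(ωT) ⇒ p·(1 − cosh) = x(T) − x₀·cosh − (ẋ₀/ω)·sinh
numerator   = -0.6054 − (-0.0499)·1.657478 − (-0.5250/3.8038)·1.321829 = -0.340253
denominator = 1 − 1.657478 = -0.657478
p = -0.340253 / -0.657478 = 0.5175

p = 0.5175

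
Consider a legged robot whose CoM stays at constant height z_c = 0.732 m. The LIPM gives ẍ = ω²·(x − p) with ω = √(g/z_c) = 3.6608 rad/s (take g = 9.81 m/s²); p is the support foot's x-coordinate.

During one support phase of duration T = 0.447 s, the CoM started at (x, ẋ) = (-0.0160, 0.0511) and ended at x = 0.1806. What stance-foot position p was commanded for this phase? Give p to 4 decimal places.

ωT = 3.6608·0.447 = 1.636378; cosh(ωT) = 2.665607, sinh(ωT) = 2.470923
x(T) = p + (x₀−p)·cosh(ωT) + (ẋ₀/ω)·sinh(ωT) ⇒ p·(1 − cosh) = x(T) − x₀·cosh − (ẋ₀/ω)·sinh
numerator   = 0.1806 − (-0.0160)·2.665607 − (0.0511/3.6608)·2.470923 = 0.188759
denominator = 1 − 2.665607 = -1.665607
p = 0.188759 / -1.665607 = -0.1133

p = -0.1133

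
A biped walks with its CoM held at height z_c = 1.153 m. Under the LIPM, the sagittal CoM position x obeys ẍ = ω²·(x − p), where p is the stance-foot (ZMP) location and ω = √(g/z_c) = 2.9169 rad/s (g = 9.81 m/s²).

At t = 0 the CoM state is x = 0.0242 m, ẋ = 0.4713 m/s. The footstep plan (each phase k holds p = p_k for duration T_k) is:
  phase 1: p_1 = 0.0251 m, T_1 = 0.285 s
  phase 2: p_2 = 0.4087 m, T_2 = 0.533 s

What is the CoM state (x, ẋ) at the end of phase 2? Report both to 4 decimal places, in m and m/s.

phase 1: p=0.0251, T=0.285, ωT=0.831316, cosh=1.365908, sinh=0.930432; start (x,ẋ)=(0.024200, 0.471300) → end (x,ẋ)=(0.174206, 0.641310)
phase 2: p=0.4087, T=0.533, ωT=1.554708, cosh=2.472477, sinh=2.261226; start (x,ẋ)=(0.174206, 0.641310) → end (x,ẋ)=(0.326072, 0.038954)

x = 0.3261, ẋ = 0.0390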